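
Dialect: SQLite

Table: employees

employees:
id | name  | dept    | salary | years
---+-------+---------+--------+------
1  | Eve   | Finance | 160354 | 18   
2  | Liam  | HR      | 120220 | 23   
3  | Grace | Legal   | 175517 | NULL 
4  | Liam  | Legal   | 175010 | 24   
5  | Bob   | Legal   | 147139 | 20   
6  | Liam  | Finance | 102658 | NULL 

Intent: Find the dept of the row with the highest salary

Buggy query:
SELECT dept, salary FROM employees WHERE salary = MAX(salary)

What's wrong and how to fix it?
Bug: MAX(salary) is an aggregate and cannot be used directly in WHERE

Fix: Use a subquery: WHERE salary = (SELECT MAX(salary) FROM employees)

Corrected query:
SELECT dept, salary FROM employees WHERE salary = (SELECT MAX(salary) FROM employees)

Result:
dept  | salary
------+-------
Legal | 175517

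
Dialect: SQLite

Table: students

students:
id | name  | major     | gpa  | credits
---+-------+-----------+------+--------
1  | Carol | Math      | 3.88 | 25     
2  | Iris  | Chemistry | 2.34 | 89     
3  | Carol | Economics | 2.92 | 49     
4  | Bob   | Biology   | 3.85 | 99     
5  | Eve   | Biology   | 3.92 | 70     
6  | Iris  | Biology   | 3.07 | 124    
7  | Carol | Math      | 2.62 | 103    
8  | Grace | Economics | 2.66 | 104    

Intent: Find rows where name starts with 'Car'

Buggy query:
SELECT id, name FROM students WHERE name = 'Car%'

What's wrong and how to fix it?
Bug: '=' compares the literal string including the % character; pattern matching needs LIKE

Fix: Replace '=' with LIKE so 'Car%' is treated as a pattern

Corrected query:
SELECT id, name FROM students WHERE name LIKE 'Car%'

Result:
id | name 
---+------
1  | Carol
3  | Carol
7  | Carol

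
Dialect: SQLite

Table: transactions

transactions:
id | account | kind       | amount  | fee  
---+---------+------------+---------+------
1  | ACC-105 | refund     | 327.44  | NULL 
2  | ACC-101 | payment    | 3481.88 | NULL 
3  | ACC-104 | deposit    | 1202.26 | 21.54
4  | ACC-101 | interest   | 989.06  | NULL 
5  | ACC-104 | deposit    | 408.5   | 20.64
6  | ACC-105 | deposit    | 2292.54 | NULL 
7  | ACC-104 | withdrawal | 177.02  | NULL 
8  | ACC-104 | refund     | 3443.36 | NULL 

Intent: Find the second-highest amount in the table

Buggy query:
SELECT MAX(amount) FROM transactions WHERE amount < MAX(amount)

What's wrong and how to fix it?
Bug: The inner MAX is an aggregate inside WHERE, which is not allowed

Fix: Compute the overall MAX in a subquery, then take MAX of rows below it

Corrected query:
SELECT MAX(amount) FROM transactions WHERE amount < (SELECT MAX(amount) FROM transactions)

Result:
MAX(amount)
-----------
3443.36    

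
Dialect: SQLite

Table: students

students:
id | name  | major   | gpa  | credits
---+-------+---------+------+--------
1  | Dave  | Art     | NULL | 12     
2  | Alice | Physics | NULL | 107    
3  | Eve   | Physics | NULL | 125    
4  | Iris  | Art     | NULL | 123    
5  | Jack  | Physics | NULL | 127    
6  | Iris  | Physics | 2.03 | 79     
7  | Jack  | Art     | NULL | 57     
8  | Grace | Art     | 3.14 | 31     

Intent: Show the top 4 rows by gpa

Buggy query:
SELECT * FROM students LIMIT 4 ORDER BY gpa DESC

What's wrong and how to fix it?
Bug: ORDER BY cannot follow LIMIT; LIMIT is the final clause

Fix: Sort with ORDER BY, then apply LIMIT

Corrected query:
SELECT * FROM students ORDER BY gpa DESC LIMIT 4

Result:
id | name  | major   | gpa  | credits
---+-------+---------+------+--------
8  | Grace | Art     | 3.14 | 31     
6  | Iris  | Physics | 2.03 | 79     
1  | Dave  | Art     | NULL | 12     
2  | Alice | Physics | NULL | 107    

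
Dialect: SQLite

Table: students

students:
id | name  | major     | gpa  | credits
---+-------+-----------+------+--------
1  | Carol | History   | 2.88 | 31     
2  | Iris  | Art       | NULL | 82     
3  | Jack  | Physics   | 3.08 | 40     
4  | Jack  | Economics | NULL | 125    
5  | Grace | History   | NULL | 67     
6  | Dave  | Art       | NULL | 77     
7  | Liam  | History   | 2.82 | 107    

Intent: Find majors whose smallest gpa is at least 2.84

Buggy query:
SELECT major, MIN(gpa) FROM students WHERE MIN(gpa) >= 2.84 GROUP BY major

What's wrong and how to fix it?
Bug: Aggregates like MIN are computed per group after WHERE runs

Fix: Replace WHERE with HAVING after the GROUP BY

Corrected query:
SELECT major, MIN(gpa) FROM students GROUP BY major HAVING MIN(gpa) >= 2.84

Result:
major   | MIN(gpa)
--------+---------
Physics | 3.08    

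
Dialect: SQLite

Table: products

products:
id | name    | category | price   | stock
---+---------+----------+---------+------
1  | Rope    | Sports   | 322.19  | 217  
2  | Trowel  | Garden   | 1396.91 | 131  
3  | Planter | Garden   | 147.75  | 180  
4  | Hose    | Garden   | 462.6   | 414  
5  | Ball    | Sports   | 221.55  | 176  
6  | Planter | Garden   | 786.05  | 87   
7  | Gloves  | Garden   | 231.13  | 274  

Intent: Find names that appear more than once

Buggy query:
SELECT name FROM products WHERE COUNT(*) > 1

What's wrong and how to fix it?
Bug: COUNT(*) is an aggregate and cannot be used in WHERE

Fix: Group first, then use HAVING for the count condition

Corrected query:
SELECT name FROM products GROUP BY name HAVING COUNT(*) > 1

Result:
name   
-------
Planter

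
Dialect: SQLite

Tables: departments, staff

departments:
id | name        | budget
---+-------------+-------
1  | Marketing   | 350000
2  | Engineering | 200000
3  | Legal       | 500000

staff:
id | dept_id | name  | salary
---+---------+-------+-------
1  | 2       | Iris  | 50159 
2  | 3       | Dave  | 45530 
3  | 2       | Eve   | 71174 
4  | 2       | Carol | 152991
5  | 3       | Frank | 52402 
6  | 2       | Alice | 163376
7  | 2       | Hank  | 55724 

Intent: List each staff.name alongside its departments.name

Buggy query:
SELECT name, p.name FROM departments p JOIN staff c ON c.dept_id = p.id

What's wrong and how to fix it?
Bug: 'name' exists in both joined tables, so the database can't tell which one is meant

Fix: Prefix ambiguous columns with the table alias

Corrected query:
SELECT c.name, p.name FROM departments p JOIN staff c ON c.dept_id = p.id

Result:
name  | name       
------+------------
Iris  | Engineering
Dave  | Legal      
Eve   | Engineering
Carol | Engineering
Frank | Legal      
Alice | Engineering
Hank  | Engineering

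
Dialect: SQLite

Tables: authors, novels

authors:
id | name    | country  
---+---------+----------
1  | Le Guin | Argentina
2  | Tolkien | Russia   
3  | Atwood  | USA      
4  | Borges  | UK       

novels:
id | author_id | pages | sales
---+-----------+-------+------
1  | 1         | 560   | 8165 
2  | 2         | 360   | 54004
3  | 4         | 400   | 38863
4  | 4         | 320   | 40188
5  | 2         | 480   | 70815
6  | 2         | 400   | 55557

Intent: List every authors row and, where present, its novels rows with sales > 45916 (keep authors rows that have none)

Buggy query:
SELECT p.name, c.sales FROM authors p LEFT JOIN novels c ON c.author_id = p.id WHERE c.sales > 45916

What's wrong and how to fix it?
Bug: A WHERE condition on the right-hand table after LEFT JOIN drops unmatched parents

Fix: Put 'c.sales > 45916' in the JOIN's ON clause instead of WHERE

Corrected query:
SELECT p.name, c.sales FROM authors p LEFT JOIN novels c ON c.author_id = p.id AND c.sales > 45916

Result:
name    | sales
--------+------
Le Guin | NULL 
Tolkien | 54004
Tolkien | 55557
Tolkien | 70815
Atwood  | NULL 
Borges  | NULL 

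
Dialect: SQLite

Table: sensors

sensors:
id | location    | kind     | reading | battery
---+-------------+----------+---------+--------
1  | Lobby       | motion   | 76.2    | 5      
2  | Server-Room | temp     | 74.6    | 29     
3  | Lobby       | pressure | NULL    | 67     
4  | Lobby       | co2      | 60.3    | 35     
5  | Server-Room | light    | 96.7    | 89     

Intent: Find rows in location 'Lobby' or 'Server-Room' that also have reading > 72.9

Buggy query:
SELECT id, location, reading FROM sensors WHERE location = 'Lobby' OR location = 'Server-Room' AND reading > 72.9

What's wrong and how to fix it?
Bug: AND binds tighter than OR, so this parses as location = 'Lobby' OR (location = 'Server-Room' AND reading > 72.9)

Fix: Add parentheses around the OR so the AND applies to both alternatives

Corrected query:
SELECT id, location, reading FROM sensors WHERE (location = 'Lobby' OR location = 'Server-Room') AND reading > 72.9

Result:
id | location    | reading
---+-------------+--------
1  | Lobby       | 76.2   
2  | Server-Room | 74.6   
5  | Server-Room | 96.7   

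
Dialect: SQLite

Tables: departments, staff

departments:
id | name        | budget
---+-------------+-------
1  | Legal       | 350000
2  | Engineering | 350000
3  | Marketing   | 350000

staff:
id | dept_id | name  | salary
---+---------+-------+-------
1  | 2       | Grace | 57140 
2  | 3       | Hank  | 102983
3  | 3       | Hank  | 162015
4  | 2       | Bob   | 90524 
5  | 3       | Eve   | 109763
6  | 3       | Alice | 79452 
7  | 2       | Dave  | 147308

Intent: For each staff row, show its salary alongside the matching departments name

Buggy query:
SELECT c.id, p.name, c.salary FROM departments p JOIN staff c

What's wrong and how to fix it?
Bug: Missing join condition: each staff row is matched to all departments rows instead of just its own

Fix: Specify the join condition linking the foreign key to the parent id

Corrected query:
SELECT c.id, p.name, c.salary FROM departments p JOIN staff c ON c.dept_id = p.id

Result:
id | name        | salary
---+-------------+-------
1  | Engineering | 57140 
2  | Marketing   | 102983
3  | Marketing   | 162015
4  | Engineering | 90524 
5  | Marketing   | 109763
6  | Marketing   | 79452 
7  | Engineering | 147308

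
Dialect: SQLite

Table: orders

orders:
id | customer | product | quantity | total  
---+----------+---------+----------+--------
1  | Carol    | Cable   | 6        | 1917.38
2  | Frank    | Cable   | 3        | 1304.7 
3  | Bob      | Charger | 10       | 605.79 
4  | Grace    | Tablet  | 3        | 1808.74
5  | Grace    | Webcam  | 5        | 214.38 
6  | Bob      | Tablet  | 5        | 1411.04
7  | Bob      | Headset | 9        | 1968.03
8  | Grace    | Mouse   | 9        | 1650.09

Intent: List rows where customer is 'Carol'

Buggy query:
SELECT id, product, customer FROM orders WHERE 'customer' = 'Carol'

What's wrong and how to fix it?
Bug: Single quotes denote string literals in SQL; the column name is being compared as a constant string

Fix: Reference the column as customer without single quotes

Corrected query:
SELECT id, product, customer FROM orders WHERE customer = 'Carol'

Result:
id | product | customer
---+---------+---------
1  | Cable   | Carol   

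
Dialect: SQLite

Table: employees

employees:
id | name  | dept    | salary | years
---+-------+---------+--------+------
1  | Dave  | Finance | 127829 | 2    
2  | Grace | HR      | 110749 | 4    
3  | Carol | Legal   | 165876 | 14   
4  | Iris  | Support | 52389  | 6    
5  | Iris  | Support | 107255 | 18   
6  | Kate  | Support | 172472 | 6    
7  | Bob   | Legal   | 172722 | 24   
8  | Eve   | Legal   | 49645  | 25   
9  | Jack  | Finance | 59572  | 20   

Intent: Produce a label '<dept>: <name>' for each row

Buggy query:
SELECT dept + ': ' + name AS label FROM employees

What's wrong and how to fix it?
Bug: '+' is numeric addition; on text columns SQLite converts them to 0 instead of concatenating

Fix: Replace + with || to concatenate text

Corrected query:
SELECT dept || ': ' || name AS label FROM employees

Result:
label        
-------------
Finance: Dave
HR: Grace    
Legal: Carol 
Support: Iris
Support: Iris
Support: Kate
Legal: Bob   
Legal: Eve   
Finance: Jack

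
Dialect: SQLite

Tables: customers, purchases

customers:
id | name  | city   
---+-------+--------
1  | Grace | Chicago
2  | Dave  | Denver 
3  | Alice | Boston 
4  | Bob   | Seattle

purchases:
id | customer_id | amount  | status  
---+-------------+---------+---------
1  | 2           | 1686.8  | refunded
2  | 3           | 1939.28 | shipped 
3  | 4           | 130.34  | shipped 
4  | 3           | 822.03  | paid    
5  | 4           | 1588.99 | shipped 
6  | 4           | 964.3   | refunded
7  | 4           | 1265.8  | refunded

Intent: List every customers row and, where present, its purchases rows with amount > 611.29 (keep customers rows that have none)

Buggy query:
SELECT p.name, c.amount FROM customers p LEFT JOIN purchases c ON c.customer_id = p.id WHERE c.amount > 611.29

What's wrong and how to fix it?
Bug: Filtering c.amount in WHERE discards the NULL rows produced by LEFT JOIN, turning it into an inner join

Fix: Move the right-table condition into the ON clause so unmatched parents are kept

Corrected query:
SELECT p.name, c.amount FROM customers p LEFT JOIN purchases c ON c.customer_id = p.id AND c.amount > 611.29

Result:
name  | amount 
------+--------
Grace | NULL   
Dave  | 1686.8 
Alice | 822.03 
Alice | 1939.28
Bob   | 964.3  
Bob   | 1265.8 
Bob   | 1588.99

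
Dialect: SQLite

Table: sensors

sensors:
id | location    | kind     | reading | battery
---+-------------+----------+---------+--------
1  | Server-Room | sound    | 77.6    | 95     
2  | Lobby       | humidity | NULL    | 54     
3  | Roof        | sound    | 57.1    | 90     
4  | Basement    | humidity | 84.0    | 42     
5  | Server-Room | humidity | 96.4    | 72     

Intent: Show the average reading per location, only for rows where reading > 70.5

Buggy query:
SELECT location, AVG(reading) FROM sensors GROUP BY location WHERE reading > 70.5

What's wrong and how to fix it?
Bug: WHERE cannot follow GROUP BY

Fix: Place WHERE between FROM and GROUP BY

Corrected query:
SELECT location, AVG(reading) FROM sensors WHERE reading > 70.5 GROUP BY location

Result:
location    | AVG(reading)
------------+-------------
Basement    | 84          
Server-Room | 87          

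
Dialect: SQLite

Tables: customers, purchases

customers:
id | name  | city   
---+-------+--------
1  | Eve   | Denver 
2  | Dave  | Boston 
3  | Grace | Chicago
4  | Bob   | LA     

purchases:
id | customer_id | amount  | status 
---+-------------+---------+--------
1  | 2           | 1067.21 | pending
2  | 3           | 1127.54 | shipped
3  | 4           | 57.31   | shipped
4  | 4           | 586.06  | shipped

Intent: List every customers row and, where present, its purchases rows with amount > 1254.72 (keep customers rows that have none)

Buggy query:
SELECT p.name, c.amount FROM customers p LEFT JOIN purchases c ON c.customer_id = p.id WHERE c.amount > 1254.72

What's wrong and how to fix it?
Bug: Filtering c.amount in WHERE discards the NULL rows produced by LEFT JOIN, turning it into an inner join

Fix: Put 'c.amount > 1254.72' in the JOIN's ON clause instead of WHERE

Corrected query:
SELECT p.name, c.amount FROM customers p LEFT JOIN purchases c ON c.customer_id = p.id AND c.amount > 1254.72

Result:
name  | amount
------+-------
Eve   | NULL  
Dave  | NULL  
Grace | NULL  
Bob   | NULL  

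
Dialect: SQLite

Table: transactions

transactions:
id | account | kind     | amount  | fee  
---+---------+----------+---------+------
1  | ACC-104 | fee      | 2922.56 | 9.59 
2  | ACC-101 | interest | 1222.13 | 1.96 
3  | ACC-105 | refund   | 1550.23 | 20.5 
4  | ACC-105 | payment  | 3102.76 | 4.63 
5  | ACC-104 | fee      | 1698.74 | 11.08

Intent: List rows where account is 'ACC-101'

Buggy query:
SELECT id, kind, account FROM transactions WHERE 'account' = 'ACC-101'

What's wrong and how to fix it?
Bug: Single quotes denote string literals in SQL; the column name is being compared as a constant string

Fix: Remove the quotes around the column name (or use double quotes for an identifier)

Corrected query:
SELECT id, kind, account FROM transactions WHERE account = 'ACC-101'

Result:
id | kind     | account
---+----------+--------
2  | interest | ACC-101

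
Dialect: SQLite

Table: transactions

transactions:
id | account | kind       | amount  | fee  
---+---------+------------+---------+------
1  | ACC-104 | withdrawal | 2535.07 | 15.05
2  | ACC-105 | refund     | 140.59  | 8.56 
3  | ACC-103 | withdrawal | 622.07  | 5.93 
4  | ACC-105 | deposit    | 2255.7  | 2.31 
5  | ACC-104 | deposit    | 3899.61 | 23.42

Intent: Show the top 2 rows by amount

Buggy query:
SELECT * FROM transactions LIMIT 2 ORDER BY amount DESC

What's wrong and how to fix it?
Bug: ORDER BY cannot follow LIMIT; LIMIT is the final clause

Fix: Sort with ORDER BY, then apply LIMIT

Corrected query:
SELECT * FROM transactions ORDER BY amount DESC LIMIT 2

Result:
id | account | kind       | amount  | fee  
---+---------+------------+---------+------
5  | ACC-104 | deposit    | 3899.61 | 23.42
1  | ACC-104 | withdrawal | 2535.07 | 15.05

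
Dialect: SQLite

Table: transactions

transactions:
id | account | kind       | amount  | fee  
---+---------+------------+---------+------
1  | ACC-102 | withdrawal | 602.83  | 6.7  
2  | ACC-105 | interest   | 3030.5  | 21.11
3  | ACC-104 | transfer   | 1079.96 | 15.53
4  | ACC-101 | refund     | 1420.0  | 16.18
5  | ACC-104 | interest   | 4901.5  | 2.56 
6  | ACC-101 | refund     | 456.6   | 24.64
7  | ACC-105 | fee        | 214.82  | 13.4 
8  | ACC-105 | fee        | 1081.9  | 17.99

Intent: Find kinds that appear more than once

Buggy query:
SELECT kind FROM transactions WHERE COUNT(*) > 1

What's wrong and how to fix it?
Bug: WHERE can't reference COUNT(*); aggregates are computed after WHERE

Fix: Group first, then use HAVING for the count condition

Corrected query:
SELECT kind FROM transactions GROUP BY kind HAVING COUNT(*) > 1

Result:
kind    
--------
fee     
interest
refund  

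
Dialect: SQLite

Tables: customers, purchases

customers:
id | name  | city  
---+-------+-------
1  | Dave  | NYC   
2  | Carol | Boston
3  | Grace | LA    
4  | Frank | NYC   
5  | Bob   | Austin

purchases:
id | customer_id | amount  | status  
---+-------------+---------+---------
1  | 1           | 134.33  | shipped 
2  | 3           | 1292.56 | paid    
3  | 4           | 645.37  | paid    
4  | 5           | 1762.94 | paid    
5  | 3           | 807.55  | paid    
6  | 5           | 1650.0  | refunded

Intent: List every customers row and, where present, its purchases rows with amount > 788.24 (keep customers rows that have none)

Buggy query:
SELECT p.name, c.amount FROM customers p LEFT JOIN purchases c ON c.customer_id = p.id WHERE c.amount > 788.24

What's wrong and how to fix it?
Bug: A WHERE condition on the right-hand table after LEFT JOIN drops unmatched parents

Fix: Put 'c.amount > 788.24' in the JOIN's ON clause instead of WHERE

Corrected query:
SELECT p.name, c.amount FROM customers p LEFT JOIN purchases c ON c.customer_id = p.id AND c.amount > 788.24

Result:
name  | amount 
------+--------
Dave  | NULL   
Carol | NULL   
Grace | 807.55 
Grace | 1292.56
Frank | NULL   
Bob   | 1650   
Bob   | 1762.94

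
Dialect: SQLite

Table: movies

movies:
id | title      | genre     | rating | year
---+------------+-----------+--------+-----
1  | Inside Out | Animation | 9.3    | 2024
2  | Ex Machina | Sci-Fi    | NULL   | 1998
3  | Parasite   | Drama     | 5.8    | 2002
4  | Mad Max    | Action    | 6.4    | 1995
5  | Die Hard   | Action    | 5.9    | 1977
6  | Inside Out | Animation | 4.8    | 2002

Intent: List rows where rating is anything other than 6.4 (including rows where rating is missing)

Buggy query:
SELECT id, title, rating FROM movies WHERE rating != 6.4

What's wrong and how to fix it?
Bug: Inequality against NULL is unknown, not true; rows with NULL are dropped

Fix: Add an explicit OR rating IS NULL to include the missing-value rows

Corrected query:
SELECT id, title, rating FROM movies WHERE rating != 6.4 OR rating IS NULL

Result:
id | title      | rating
---+------------+-------
1  | Inside Out | 9.3   
2  | Ex Machina | NULL  
3  | Parasite   | 5.8   
5  | Die Hard   | 5.9   
6  | Inside Out | 4.8   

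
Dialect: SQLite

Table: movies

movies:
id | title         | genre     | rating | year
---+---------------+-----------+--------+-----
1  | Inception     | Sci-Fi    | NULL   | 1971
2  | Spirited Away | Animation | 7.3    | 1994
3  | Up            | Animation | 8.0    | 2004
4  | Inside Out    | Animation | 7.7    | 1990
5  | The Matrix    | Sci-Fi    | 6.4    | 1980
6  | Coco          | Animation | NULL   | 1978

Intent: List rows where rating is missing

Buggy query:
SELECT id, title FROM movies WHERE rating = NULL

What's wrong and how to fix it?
Bug: Comparing to NULL with '=' never matches; NULL = NULL is unknown, not true

Fix: Use IS NULL to test for NULL

Corrected query:
SELECT id, title FROM movies WHERE rating IS NULL

Result:
id | title    
---+----------
1  | Inception
6  | Coco     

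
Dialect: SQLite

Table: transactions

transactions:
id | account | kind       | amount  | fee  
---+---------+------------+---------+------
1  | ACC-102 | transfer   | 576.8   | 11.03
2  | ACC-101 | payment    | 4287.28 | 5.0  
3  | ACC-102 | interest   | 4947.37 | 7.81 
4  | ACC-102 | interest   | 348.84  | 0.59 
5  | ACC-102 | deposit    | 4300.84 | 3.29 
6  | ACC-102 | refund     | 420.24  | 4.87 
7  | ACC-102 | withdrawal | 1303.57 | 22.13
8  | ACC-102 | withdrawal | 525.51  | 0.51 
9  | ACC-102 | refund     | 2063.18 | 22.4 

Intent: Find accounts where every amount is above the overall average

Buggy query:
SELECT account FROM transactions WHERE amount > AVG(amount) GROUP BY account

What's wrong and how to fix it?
Bug: AVG() is an aggregate; it can't sit directly in WHERE

Fix: Use a subquery for AVG and a HAVING MIN(...) filter so the condition holds for every row in the group

Corrected query:
SELECT account FROM transactions GROUP BY account HAVING MIN(amount) > (SELECT AVG(amount) FROM transactions)

Result:
account
-------
ACC-101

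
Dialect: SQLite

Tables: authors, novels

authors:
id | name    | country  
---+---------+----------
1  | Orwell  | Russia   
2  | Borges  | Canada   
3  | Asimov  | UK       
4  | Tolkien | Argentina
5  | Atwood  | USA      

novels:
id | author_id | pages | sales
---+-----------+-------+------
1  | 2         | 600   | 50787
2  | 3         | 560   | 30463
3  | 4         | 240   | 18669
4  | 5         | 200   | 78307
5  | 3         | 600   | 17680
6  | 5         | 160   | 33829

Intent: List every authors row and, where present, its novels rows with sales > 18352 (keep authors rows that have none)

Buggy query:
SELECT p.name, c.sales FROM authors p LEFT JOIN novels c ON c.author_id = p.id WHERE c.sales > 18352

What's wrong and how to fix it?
Bug: A WHERE condition on the right-hand table after LEFT JOIN drops unmatched parents

Fix: Move the right-table condition into the ON clause so unmatched parents are kept

Corrected query:
SELECT p.name, c.sales FROM authors p LEFT JOIN novels c ON c.author_id = p.id AND c.sales > 18352

Result:
name    | sales
--------+------
Orwell  | NULL 
Borges  | 50787
Asimov  | 30463
Tolkien | 18669
Atwood  | 33829
Atwood  | 78307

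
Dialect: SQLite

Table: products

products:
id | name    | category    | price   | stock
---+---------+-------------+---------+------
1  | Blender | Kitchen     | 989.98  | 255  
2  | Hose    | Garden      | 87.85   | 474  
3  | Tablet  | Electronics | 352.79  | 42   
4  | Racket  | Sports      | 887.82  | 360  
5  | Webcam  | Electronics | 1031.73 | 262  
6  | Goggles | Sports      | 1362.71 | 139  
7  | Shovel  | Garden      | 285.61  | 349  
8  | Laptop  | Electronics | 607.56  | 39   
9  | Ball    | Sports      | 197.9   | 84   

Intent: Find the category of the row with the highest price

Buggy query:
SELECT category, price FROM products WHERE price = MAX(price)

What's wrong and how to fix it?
Bug: MAX(price) is an aggregate and cannot be used directly in WHERE

Fix: Wrap MAX in a scalar subquery so WHERE compares against a single value

Corrected query:
SELECT category, price FROM products WHERE price = (SELECT MAX(price) FROM products)

Result:
category | price  
---------+--------
Sports   | 1362.71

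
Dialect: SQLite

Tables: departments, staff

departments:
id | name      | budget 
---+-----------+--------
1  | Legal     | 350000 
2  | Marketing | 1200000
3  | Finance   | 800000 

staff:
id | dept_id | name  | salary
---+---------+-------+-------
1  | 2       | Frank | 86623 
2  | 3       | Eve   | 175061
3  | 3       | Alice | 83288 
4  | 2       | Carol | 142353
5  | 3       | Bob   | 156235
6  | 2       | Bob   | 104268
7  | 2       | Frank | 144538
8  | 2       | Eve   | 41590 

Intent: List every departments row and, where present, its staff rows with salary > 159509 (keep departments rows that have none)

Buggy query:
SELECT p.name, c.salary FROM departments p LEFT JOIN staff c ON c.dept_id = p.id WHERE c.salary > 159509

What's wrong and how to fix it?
Bug: A WHERE condition on the right-hand table after LEFT JOIN drops unmatched parents

Fix: Move the right-table condition into the ON clause so unmatched parents are kept

Corrected query:
SELECT p.name, c.salary FROM departments p LEFT JOIN staff c ON c.dept_id = p.id AND c.salary > 159509

Result:
name      | salary
----------+-------
Legal     | NULL  
Marketing | NULL  
Finance   | 175061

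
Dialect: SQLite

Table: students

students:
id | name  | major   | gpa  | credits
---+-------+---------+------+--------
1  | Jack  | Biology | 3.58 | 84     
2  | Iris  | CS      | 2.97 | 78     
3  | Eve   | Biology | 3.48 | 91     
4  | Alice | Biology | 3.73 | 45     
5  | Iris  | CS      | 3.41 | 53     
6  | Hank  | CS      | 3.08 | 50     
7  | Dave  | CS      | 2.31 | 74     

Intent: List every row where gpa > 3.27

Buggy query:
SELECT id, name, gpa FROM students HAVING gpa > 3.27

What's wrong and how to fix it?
Bug: This is a non-aggregate query (no GROUP BY, no aggregates), so in SQLite the HAVING clause is invalid here; a row-level condition belongs in WHERE

Fix: Replace HAVING with WHERE since the condition applies to individual rows

Corrected query:
SELECT id, name, gpa FROM students WHERE gpa > 3.27

Result:
id | name  | gpa 
---+-------+-----
1  | Jack  | 3.58
3  | Eve   | 3.48
4  | Alice | 3.73
5  | Iris  | 3.41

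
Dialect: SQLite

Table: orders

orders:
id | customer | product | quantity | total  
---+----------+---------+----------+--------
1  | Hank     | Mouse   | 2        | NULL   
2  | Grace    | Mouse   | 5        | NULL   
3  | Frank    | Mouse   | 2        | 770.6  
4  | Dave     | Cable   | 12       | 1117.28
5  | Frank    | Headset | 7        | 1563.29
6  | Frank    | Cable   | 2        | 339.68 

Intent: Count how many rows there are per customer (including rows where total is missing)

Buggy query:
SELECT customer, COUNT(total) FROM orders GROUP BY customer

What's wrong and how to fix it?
Bug: COUNT(column) counts non-NULL values only; rows with NULL total aren't counted

Fix: Use COUNT(*) to count all rows regardless of NULL

Corrected query:
SELECT customer, COUNT(*) FROM orders GROUP BY customer

Result:
customer | COUNT(*)
---------+---------
Dave     | 1       
Frank    | 3       
Grace    | 1       
Hank     | 1       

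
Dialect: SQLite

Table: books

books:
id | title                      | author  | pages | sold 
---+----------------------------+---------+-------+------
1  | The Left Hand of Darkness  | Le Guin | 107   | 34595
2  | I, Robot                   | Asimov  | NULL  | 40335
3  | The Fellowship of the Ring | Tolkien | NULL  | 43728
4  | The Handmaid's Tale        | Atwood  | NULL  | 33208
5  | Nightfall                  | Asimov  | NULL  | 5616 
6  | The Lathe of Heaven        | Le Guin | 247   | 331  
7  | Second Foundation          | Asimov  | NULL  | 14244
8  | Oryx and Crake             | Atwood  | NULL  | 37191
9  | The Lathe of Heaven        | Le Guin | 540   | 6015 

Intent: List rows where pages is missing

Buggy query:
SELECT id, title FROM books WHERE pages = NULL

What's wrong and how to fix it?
Bug: '= NULL' is always unknown in SQL three-valued logic, so no rows match

Fix: Use IS NULL to test for NULL

Corrected query:
SELECT id, title FROM books WHERE pages IS NULL

Result:
id | title                     
---+---------------------------
2  | I, Robot                  
3  | The Fellowship of the Ring
4  | The Handmaid's Tale       
5  | Nightfall                 
7  | Second Foundation         
8  | Oryx and Crake            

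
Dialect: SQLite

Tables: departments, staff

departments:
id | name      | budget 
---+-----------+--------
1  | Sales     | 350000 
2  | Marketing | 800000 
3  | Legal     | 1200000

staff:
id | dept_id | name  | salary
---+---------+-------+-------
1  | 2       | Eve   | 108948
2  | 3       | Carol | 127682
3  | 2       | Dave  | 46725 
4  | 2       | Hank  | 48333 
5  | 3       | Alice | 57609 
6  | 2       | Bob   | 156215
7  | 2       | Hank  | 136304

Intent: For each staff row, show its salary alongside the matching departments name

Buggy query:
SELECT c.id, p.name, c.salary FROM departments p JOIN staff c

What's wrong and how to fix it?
Bug: JOIN with no ON clause produces a cartesian product; every staff row pairs with every departments row

Fix: Add ON c.dept_id = p.id to the JOIN

Corrected query:
SELECT c.id, p.name, c.salary FROM departments p JOIN staff c ON c.dept_id = p.id

Result:
id | name      | salary
---+-----------+-------
1  | Marketing | 108948
2  | Legal     | 127682
3  | Marketing | 46725 
4  | Marketing | 48333 
5  | Legal     | 57609 
6  | Marketing | 156215
7  | Marketing | 136304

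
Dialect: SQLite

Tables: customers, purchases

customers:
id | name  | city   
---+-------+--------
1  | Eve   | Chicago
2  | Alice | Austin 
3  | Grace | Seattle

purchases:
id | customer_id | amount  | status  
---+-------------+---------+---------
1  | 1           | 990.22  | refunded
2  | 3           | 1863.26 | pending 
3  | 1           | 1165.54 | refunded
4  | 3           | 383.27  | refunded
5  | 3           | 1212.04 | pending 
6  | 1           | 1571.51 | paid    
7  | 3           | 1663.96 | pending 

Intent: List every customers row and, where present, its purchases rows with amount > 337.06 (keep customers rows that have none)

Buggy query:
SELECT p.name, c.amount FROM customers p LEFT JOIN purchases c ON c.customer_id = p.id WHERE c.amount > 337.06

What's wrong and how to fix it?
Bug: Filtering c.amount in WHERE discards the NULL rows produced by LEFT JOIN, turning it into an inner join

Fix: Move the right-table condition into the ON clause so unmatched parents are kept

Corrected query:
SELECT p.name, c.amount FROM customers p LEFT JOIN purchases c ON c.customer_id = p.id AND c.amount > 337.06

Result:
name  | amount 
------+--------
Eve   | 990.22 
Eve   | 1165.54
Eve   | 1571.51
Alice | NULL   
Grace | 383.27 
Grace | 1212.04
Grace | 1663.96
Grace | 1863.26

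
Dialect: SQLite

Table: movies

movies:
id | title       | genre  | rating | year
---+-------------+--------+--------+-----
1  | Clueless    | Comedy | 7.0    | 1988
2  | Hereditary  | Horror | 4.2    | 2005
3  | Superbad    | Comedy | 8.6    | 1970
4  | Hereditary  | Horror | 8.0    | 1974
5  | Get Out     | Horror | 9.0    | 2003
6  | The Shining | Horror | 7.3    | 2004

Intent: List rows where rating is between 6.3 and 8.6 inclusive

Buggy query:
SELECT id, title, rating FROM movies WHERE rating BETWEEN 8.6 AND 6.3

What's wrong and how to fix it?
Bug: The bounds are reversed; BETWEEN a AND b requires a <= b to match anything

Fix: Swap the bounds so the smaller value comes first

Corrected query:
SELECT id, title, rating FROM movies WHERE rating BETWEEN 6.3 AND 8.6

Result:
id | title       | rating
---+-------------+-------
1  | Clueless    | 7     
3  | Superbad    | 8.6   
4  | Hereditary  | 8     
6  | The Shining | 7.3   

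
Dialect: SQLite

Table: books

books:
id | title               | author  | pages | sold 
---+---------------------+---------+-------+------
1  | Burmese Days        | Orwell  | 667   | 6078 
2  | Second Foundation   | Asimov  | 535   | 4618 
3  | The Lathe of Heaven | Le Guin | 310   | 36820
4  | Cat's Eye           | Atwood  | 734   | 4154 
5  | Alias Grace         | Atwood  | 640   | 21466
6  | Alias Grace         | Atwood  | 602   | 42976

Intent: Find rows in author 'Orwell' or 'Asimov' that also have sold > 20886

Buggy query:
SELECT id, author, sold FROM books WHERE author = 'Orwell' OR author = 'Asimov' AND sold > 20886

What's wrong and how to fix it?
Bug: Without parentheses, AND is evaluated before OR, so the sold filter only applies to the 'Asimov' branch

Fix: Group the OR with parentheses (or use IN), then AND the threshold

Corrected query:
SELECT id, author, sold FROM books WHERE (author = 'Orwell' OR author = 'Asimov') AND sold > 20886

Result:
(no rows)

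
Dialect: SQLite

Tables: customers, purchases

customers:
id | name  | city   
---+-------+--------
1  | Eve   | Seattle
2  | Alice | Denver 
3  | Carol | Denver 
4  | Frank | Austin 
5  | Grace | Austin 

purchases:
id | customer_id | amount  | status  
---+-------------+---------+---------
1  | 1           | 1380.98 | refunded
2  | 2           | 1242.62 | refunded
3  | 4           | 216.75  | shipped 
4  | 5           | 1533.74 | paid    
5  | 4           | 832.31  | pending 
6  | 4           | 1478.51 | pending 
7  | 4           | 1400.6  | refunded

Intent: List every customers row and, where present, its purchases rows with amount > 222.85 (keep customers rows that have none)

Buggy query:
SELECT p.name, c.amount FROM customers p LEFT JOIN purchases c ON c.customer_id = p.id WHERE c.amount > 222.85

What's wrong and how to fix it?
Bug: Filtering c.amount in WHERE discards the NULL rows produced by LEFT JOIN, turning it into an inner join

Fix: Put 'c.amount > 222.85' in the JOIN's ON clause instead of WHERE

Corrected query:
SELECT p.name, c.amount FROM customers p LEFT JOIN purchases c ON c.customer_id = p.id AND c.amount > 222.85

Result:
name  | amount 
------+--------
Eve   | 1380.98
Alice | 1242.62
Carol | NULL   
Frank | 832.31 
Frank | 1400.6 
Frank | 1478.51
Grace | 1533.74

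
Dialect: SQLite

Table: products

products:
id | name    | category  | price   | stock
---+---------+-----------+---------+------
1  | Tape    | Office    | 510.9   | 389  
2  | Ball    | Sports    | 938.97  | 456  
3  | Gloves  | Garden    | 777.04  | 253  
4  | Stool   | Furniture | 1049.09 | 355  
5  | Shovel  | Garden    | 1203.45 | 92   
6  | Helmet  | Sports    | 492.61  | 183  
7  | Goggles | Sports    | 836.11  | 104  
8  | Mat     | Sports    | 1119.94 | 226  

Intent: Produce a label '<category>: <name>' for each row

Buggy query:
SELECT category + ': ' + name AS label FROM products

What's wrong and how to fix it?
Bug: SQLite uses || for string concatenation; + coerces text to numbers (yielding 0)

Fix: Replace + with || to concatenate text

Corrected query:
SELECT category || ': ' || name AS label FROM products

Result:
label           
----------------
Office: Tape    
Sports: Ball    
Garden: Gloves  
Furniture: Stool
Garden: Shovel  
Sports: Helmet  
Sports: Goggles 
Sports: Mat     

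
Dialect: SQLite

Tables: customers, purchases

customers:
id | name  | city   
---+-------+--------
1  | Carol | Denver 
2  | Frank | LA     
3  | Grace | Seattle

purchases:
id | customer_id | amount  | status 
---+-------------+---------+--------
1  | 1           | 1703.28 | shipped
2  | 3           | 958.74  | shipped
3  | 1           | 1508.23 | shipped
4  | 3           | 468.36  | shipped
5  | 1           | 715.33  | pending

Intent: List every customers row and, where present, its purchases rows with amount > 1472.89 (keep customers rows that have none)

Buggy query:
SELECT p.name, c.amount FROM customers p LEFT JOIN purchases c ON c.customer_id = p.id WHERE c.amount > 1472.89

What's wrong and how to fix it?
Bug: Filtering c.amount in WHERE discards the NULL rows produced by LEFT JOIN, turning it into an inner join

Fix: Move the right-table condition into the ON clause so unmatched parents are kept

Corrected query:
SELECT p.name, c.amount FROM customers p LEFT JOIN purchases c ON c.customer_id = p.id AND c.amount > 1472.89

Result:
name  | amount 
------+--------
Carol | 1508.23
Carol | 1703.28
Frank | NULL   
Grace | NULL   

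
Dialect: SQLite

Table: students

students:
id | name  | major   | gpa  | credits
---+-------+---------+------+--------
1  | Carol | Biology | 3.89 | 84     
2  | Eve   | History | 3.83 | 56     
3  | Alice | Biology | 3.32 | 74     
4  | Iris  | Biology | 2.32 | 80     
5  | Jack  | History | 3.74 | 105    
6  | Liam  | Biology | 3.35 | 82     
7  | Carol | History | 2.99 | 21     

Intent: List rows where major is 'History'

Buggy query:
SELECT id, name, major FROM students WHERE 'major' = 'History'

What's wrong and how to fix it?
Bug: Single quotes denote string literals in SQL; the column name is being compared as a constant string

Fix: Remove the quotes around the column name (or use double quotes for an identifier)

Corrected query:
SELECT id, name, major FROM students WHERE major = 'History'

Result:
id | name  | major  
---+-------+--------
2  | Eve   | History
5  | Jack  | History
7  | Carol | History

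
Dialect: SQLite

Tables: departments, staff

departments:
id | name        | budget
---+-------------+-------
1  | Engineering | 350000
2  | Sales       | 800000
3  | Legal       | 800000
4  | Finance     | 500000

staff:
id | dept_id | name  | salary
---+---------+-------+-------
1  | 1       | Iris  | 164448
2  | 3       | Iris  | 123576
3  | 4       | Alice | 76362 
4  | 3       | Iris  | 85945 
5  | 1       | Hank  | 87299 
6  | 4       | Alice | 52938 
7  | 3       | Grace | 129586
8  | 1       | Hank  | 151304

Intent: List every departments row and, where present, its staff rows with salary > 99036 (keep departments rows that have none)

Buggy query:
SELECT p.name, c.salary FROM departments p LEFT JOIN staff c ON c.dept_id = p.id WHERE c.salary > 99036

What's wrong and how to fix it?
Bug: Filtering c.salary in WHERE discards the NULL rows produced by LEFT JOIN, turning it into an inner join

Fix: Put 'c.salary > 99036' in the JOIN's ON clause instead of WHERE

Corrected query:
SELECT p.name, c.salary FROM departments p LEFT JOIN staff c ON c.dept_id = p.id AND c.salary > 99036

Result:
name        | salary
------------+-------
Engineering | 151304
Engineering | 164448
Sales       | NULL  
Legal       | 123576
Legal       | 129586
Finance     | NULL  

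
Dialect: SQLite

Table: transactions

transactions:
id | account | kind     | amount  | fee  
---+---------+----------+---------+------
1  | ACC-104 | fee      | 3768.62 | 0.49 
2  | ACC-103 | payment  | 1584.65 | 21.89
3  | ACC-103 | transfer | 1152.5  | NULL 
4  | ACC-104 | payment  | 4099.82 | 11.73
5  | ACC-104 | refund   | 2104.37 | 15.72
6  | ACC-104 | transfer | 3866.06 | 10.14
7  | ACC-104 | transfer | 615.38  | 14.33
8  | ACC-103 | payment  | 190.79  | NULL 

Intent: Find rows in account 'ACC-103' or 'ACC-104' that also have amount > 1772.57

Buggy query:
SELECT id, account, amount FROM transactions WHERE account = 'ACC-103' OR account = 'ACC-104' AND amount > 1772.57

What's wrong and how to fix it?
Bug: AND binds tighter than OR, so this parses as account = 'ACC-103' OR (account = 'ACC-104' AND amount > 1772.57)

Fix: Group the OR with parentheses (or use IN), then AND the threshold

Corrected query:
SELECT id, account, amount FROM transactions WHERE (account = 'ACC-103' OR account = 'ACC-104') AND amount > 1772.57

Result:
id | account | amount 
---+---------+--------
1  | ACC-104 | 3768.62
4  | ACC-104 | 4099.82
5  | ACC-104 | 2104.37
6  | ACC-104 | 3866.06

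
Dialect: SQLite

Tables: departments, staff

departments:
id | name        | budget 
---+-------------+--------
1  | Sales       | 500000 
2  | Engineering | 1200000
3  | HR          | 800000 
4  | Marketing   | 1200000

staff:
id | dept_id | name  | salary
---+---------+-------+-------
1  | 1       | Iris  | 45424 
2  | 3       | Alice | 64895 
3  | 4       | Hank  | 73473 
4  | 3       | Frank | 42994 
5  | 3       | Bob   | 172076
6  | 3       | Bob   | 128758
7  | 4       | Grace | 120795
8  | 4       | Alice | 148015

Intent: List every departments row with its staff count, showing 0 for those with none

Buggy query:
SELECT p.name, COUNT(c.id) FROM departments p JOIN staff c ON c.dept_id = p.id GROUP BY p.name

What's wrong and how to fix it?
Bug: INNER JOIN drops departments rows that have no matching staff rows

Fix: Switch to LEFT JOIN to retain unmatched parent rows

Corrected query:
SELECT p.name, COUNT(c.id) FROM departments p LEFT JOIN staff c ON c.dept_id = p.id GROUP BY p.name

Result:
name        | COUNT(c.id)
------------+------------
Engineering | 0          
HR          | 4          
Marketing   | 3          
Sales       | 1          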